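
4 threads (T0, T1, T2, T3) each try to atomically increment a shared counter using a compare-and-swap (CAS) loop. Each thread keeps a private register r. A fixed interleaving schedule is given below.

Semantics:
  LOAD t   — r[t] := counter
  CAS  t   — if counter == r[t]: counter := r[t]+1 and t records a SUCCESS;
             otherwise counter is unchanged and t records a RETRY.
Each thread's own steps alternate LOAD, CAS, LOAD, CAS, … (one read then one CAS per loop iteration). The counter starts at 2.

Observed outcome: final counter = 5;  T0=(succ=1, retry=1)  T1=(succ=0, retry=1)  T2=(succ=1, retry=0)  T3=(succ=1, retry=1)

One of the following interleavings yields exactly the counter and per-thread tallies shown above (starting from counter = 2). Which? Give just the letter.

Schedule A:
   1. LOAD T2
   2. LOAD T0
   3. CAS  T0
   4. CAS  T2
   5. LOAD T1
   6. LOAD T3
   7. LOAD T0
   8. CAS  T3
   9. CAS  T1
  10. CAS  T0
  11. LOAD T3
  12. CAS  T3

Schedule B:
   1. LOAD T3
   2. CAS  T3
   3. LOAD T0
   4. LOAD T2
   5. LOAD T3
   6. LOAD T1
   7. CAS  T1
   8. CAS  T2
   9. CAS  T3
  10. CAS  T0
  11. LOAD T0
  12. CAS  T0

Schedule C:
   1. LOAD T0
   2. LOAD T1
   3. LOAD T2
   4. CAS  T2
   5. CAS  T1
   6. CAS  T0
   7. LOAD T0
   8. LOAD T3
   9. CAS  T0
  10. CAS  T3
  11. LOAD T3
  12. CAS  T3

C

Tracing schedule C:
   1) LOAD T0:  M=2  r_T0=2
   2) LOAD T1:  M=2  r_T1=2
   3) LOAD T2:  M=2  r_T2=2
   4) CAS  T2:  M=3  r_T2=2 ✓
   5) CAS  T1:  M=3  r_T1=2 ✗
   6) CAS  T0:  M=3  r_T0=2 ✗
   7) LOAD T0:  M=3  r_T0=3
   8) LOAD T3:  M=3  r_T3=3
   9) CAS  T0:  M=4  r_T0=3 ✓
  10) CAS  T3:  M=4  r_T3=3 ✗
  11) LOAD T3:  M=4  r_T3=4
  12) CAS  T3:  M=5  r_T3=4 ✓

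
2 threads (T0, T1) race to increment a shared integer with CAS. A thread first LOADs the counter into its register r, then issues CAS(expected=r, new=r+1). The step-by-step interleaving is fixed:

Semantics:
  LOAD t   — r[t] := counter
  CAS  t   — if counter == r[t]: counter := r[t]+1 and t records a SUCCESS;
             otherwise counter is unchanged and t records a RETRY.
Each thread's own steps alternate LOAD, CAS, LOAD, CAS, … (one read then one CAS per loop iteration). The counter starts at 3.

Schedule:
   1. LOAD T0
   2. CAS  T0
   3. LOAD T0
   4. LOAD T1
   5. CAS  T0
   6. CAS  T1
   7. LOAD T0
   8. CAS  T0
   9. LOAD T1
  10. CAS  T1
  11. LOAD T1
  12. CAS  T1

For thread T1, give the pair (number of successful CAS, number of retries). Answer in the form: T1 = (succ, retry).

1. LOAD T0 → mem=3 r[T0]=3 [LOAD]
2. CAS T0 → mem=4 r[T0]=3 [OK]
3. LOAD T0 → mem=4 r[T0]=4 [LOAD]
4. LOAD T1 → mem=4 r[T1]=4 [LOAD]
5. CAS T0 → mem=5 r[T0]=4 [OK]
6. CAS T1 → mem=5 r[T1]=4 [RETRY]
7. LOAD T0 → mem=5 r[T0]=5 [LOAD]
8. CAS T0 → mem=6 r[T0]=5 [OK]
9. LOAD T1 → mem=6 r[T1]=6 [LOAD]
10. CAS T1 → mem=7 r[T1]=6 [OK]
11. LOAD T1 → mem=7 r[T1]=7 [LOAD]
12. CAS T1 → mem=8 r[T1]=7 [OK]

T1 = (2, 1)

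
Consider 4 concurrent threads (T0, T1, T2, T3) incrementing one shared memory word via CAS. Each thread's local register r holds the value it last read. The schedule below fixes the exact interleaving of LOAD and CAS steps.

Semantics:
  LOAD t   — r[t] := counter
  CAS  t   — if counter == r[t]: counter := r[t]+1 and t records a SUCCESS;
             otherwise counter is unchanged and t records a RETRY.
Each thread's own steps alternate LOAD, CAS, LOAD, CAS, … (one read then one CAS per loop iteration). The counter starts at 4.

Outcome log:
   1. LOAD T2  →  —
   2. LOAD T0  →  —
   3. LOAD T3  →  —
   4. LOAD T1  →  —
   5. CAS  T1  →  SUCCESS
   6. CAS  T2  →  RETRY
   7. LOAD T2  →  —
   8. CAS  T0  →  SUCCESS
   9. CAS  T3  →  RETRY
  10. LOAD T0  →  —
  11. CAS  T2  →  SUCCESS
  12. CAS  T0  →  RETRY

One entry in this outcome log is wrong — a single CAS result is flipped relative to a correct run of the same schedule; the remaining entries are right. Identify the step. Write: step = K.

Reference trace:
   1) LOAD T2:  M=4  r_T2=4
   2) LOAD T0:  M=4  r_T0=4
   3) LOAD T3:  M=4  r_T3=4
   4) LOAD T1:  M=4  r_T1=4
   5) CAS  T1:  M=5  r_T1=4 ✓
   6) CAS  T2:  M=5  r_T2=4 ✗
   7) LOAD T2:  M=5  r_T2=5
   8) CAS  T0:  M=5  r_T0=4 ✗
   9) CAS  T3:  M=5  r_T3=4 ✗
  10) LOAD T0:  M=5  r_T0=5
  11) CAS  T2:  M=6  r_T2=5 ✓
  12) CAS  T0:  M=6  r_T0=5 ✗
Flip is step 8.

step = 8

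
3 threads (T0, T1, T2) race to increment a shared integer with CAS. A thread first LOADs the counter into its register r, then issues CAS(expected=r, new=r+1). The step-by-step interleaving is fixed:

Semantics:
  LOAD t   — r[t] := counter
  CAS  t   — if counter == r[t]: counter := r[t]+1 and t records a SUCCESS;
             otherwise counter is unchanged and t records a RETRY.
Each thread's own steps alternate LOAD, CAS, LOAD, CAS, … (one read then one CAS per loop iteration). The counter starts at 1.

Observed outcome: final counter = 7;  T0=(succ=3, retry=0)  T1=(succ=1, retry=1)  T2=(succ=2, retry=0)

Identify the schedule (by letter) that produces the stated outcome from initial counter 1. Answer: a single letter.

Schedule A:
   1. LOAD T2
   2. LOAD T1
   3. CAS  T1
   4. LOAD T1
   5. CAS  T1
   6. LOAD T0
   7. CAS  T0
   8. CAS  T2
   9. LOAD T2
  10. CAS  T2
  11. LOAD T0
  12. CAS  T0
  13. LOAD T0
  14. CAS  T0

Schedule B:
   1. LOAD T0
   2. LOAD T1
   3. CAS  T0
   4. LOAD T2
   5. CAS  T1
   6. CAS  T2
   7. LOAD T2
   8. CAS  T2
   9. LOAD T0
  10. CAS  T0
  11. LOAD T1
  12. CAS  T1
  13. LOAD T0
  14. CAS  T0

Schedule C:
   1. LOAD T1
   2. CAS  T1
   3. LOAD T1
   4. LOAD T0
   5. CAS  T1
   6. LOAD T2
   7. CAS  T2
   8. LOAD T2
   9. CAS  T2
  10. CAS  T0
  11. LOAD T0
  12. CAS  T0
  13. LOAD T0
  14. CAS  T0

B

Run B:
1. LOAD T0 → mem=1 r[T0]=1 [LOAD]
2. LOAD T1 → mem=1 r[T1]=1 [LOAD]
3. CAS T0 → mem=2 r[T0]=1 [OK]
4. LOAD T2 → mem=2 r[T2]=2 [LOAD]
5. CAS T1 → mem=2 r[T1]=1 [RETRY]
6. CAS T2 → mem=3 r[T2]=2 [OK]
7. LOAD T2 → mem=3 r[T2]=3 [LOAD]
8. CAS T2 → mem=4 r[T2]=3 [OK]
9. LOAD T0 → mem=4 r[T0]=4 [LOAD]
10. CAS T0 → mem=5 r[T0]=4 [OK]
11. LOAD T1 → mem=5 r[T1]=5 [LOAD]
12. CAS T1 → mem=6 r[T1]=5 [OK]
13. LOAD T0 → mem=6 r[T0]=6 [LOAD]
14. CAS T0 → mem=7 r[T0]=6 [OK]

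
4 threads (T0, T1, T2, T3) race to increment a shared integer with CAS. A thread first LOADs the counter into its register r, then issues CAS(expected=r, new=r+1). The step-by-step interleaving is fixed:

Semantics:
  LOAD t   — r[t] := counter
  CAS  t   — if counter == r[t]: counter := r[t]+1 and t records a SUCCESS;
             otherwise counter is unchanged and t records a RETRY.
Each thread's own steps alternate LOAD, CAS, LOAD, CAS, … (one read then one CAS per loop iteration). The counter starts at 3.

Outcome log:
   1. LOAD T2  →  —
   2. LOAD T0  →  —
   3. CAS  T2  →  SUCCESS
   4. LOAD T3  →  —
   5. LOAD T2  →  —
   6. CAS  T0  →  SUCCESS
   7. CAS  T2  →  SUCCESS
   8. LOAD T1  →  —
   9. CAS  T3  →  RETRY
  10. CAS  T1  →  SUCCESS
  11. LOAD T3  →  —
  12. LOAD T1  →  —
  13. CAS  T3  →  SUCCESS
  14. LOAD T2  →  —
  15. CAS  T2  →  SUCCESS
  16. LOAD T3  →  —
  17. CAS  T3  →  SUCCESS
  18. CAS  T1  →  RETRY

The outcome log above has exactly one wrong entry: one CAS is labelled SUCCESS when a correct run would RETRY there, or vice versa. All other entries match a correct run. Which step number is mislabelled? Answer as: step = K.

step = 6

Re-executing:
step 1: T2 LOAD ⇒ load; ctr=3 reg=3
step 2: T0 LOAD ⇒ load; ctr=3 reg=3
step 3: T2 CAS ⇒ ok; ctr=4 reg=3
step 4: T3 LOAD ⇒ load; ctr=4 reg=4
step 5: T2 LOAD ⇒ load; ctr=4 reg=4
step 6: T0 CAS ⇒ retry; ctr=4 reg=3
step 7: T2 CAS ⇒ ok; ctr=5 reg=4
step 8: T1 LOAD ⇒ load; ctr=5 reg=5
step 9: T3 CAS ⇒ retry; ctr=5 reg=4
step 10: T1 CAS ⇒ ok; ctr=6 reg=5
step 11: T3 LOAD ⇒ load; ctr=6 reg=6
step 12: T1 LOAD ⇒ load; ctr=6 reg=6
step 13: T3 CAS ⇒ ok; ctr=7 reg=6
step 14: T2 LOAD ⇒ load; ctr=7 reg=7
step 15: T2 CAS ⇒ ok; ctr=8 reg=7
step 16: T3 LOAD ⇒ load; ctr=8 reg=8
step 17: T3 CAS ⇒ ok; ctr=9 reg=8
step 18: T1 CAS ⇒ retry; ctr=9 reg=6
Flip is step 6.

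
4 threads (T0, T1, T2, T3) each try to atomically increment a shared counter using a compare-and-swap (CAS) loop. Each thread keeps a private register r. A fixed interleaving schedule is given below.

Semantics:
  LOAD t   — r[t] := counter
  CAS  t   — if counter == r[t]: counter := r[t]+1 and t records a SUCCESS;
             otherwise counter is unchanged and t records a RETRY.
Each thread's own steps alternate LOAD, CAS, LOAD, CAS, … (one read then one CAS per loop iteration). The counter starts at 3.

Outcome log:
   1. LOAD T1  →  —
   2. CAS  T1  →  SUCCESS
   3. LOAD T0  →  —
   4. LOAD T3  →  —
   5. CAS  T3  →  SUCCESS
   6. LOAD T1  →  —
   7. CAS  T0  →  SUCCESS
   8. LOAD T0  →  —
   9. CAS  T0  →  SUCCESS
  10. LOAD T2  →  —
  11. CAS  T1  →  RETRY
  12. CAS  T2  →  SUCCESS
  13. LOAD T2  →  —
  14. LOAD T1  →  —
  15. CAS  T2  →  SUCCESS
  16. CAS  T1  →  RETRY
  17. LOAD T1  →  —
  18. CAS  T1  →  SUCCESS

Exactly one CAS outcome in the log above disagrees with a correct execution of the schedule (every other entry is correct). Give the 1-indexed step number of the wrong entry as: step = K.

Re-executing:
[1] T1.load  rd  (counter 3, T1.r 3)
[2] T1.cas  hit  (counter 4, T1.r 3)
[3] T0.load  rd  (counter 4, T0.r 4)
[4] T3.load  rd  (counter 4, T3.r 4)
[5] T3.cas  hit  (counter 5, T3.r 4)
[6] T1.load  rd  (counter 5, T1.r 5)
[7] T0.cas  miss  (counter 5, T0.r 4)
[8] T0.load  rd  (counter 5, T0.r 5)
[9] T0.cas  hit  (counter 6, T0.r 5)
[10] T2.load  rd  (counter 6, T2.r 6)
[11] T1.cas  miss  (counter 6, T1.r 5)
[12] T2.cas  hit  (counter 7, T2.r 6)
[13] T2.load  rd  (counter 7, T2.r 7)
[14] T1.load  rd  (counter 7, T1.r 7)
[15] T2.cas  hit  (counter 8, T2.r 7)
[16] T1.cas  miss  (counter 8, T1.r 7)
[17] T1.load  rd  (counter 8, T1.r 8)
[18] T1.cas  hit  (counter 9, T1.r 8)
Mismatch at 7.

step = 7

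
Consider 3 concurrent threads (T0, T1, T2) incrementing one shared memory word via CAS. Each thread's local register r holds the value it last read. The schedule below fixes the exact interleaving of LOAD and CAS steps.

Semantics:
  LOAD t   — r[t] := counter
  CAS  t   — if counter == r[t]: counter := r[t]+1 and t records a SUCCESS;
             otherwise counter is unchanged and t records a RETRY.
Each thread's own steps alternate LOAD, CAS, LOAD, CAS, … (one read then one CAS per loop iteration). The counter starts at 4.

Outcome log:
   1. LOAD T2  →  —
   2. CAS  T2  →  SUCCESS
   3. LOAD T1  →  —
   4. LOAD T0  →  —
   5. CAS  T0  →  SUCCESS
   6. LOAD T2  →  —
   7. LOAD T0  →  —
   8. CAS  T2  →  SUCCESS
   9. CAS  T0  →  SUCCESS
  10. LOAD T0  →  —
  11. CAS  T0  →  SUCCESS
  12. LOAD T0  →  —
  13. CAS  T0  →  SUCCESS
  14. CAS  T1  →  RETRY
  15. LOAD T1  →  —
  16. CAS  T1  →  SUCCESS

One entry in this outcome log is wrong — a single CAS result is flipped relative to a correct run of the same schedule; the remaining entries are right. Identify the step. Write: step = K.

step = 9

Correct run:
   1) LOAD T2:  M=4  r_T2=4
   2) CAS  T2:  M=5  r_T2=4 ✓
   3) LOAD T1:  M=5  r_T1=5
   4) LOAD T0:  M=5  r_T0=5
   5) CAS  T0:  M=6  r_T0=5 ✓
   6) LOAD T2:  M=6  r_T2=6
   7) LOAD T0:  M=6  r_T0=6
   8) CAS  T2:  M=7  r_T2=6 ✓
   9) CAS  T0:  M=7  r_T0=6 ✗
  10) LOAD T0:  M=7  r_T0=7
  11) CAS  T0:  M=8  r_T0=7 ✓
  12) LOAD T0:  M=8  r_T0=8
  13) CAS  T0:  M=9  r_T0=8 ✓
  14) CAS  T1:  M=9  r_T1=5 ✗
  15) LOAD T1:  M=9  r_T1=9
  16) CAS  T1:  M=10  r_T1=9 ✓
Log disagrees first at step 9.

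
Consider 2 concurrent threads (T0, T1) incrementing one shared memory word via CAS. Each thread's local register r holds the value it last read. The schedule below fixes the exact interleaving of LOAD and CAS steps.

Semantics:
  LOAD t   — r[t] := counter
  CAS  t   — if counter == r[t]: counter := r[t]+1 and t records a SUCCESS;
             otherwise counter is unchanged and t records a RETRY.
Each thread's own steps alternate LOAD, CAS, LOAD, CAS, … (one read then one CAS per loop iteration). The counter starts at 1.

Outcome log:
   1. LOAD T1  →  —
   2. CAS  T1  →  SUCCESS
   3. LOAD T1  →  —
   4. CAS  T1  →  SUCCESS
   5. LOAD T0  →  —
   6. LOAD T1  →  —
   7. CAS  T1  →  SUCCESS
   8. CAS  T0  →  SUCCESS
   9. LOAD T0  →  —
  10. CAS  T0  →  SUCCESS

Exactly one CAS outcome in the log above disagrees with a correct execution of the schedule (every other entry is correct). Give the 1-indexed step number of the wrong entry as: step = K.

Reference trace:
#1 T1 reads 1
#2 T1 CAS(1→2) writes; counter now 2
#3 T1 reads 2
#4 T1 CAS(2→3) writes; counter now 3
#5 T0 reads 3
#6 T1 reads 3
#7 T1 CAS(3→4) writes; counter now 4
#8 T0 CAS(3→4) fails; counter now 4
#9 T0 reads 4
#10 T0 CAS(4→5) writes; counter now 5
Log disagrees first at step 8.

step = 8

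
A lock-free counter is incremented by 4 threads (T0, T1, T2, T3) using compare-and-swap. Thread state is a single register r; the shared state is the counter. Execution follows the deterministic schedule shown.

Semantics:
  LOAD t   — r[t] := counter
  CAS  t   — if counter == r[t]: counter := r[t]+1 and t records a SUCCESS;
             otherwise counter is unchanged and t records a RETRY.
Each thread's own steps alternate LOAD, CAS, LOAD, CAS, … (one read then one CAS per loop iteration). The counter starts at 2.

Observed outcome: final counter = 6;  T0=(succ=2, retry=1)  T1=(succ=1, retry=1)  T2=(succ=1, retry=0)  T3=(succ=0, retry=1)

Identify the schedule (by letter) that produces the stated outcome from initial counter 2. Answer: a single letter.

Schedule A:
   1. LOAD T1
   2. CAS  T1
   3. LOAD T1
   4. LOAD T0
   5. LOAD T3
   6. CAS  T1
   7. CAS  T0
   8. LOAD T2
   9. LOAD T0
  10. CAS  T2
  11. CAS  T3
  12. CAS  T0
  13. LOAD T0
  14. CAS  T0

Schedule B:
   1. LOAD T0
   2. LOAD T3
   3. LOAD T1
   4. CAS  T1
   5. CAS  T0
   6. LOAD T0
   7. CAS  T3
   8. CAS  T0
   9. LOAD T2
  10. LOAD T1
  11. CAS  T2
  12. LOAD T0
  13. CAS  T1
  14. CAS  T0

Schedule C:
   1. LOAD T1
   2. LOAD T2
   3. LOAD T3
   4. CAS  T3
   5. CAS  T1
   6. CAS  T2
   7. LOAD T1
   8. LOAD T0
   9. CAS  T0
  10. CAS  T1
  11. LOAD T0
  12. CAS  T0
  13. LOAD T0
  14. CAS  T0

B

Simulating candidate B:
step 1: T0 LOAD ⇒ load; ctr=2 reg=2
step 2: T3 LOAD ⇒ load; ctr=2 reg=2
step 3: T1 LOAD ⇒ load; ctr=2 reg=2
step 4: T1 CAS ⇒ ok; ctr=3 reg=2
step 5: T0 CAS ⇒ retry; ctr=3 reg=2
step 6: T0 LOAD ⇒ load; ctr=3 reg=3
step 7: T3 CAS ⇒ retry; ctr=3 reg=2
step 8: T0 CAS ⇒ ok; ctr=4 reg=3
step 9: T2 LOAD ⇒ load; ctr=4 reg=4
step 10: T1 LOAD ⇒ load; ctr=4 reg=4
step 11: T2 CAS ⇒ ok; ctr=5 reg=4
step 12: T0 LOAD ⇒ load; ctr=5 reg=5
step 13: T1 CAS ⇒ retry; ctr=5 reg=4
step 14: T0 CAS ⇒ ok; ctr=6 reg=5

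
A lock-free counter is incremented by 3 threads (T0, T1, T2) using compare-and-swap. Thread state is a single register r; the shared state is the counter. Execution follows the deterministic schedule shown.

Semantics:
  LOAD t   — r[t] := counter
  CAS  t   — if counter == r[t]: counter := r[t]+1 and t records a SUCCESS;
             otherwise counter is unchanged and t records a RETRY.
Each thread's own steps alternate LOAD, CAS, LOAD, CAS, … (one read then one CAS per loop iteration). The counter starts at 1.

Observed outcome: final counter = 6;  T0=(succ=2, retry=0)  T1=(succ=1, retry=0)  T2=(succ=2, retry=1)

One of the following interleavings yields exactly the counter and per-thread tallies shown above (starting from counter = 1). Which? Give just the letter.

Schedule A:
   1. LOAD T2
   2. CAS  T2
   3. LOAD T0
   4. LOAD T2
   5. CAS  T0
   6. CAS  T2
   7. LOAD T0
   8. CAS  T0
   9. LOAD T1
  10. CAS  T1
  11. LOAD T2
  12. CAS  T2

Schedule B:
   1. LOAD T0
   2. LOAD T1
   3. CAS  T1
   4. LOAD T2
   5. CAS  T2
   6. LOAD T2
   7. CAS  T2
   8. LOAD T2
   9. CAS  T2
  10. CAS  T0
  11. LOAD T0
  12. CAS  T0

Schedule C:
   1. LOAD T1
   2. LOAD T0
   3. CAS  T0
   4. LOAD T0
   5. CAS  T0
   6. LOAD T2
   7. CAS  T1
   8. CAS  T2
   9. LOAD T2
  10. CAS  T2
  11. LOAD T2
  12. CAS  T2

Run A:
step 1: T2 LOAD ⇒ load; ctr=1 reg=1
step 2: T2 CAS ⇒ ok; ctr=2 reg=1
step 3: T0 LOAD ⇒ load; ctr=2 reg=2
step 4: T2 LOAD ⇒ load; ctr=2 reg=2
step 5: T0 CAS ⇒ ok; ctr=3 reg=2
step 6: T2 CAS ⇒ retry; ctr=3 reg=2
step 7: T0 LOAD ⇒ load; ctr=3 reg=3
step 8: T0 CAS ⇒ ok; ctr=4 reg=3
step 9: T1 LOAD ⇒ load; ctr=4 reg=4
step 10: T1 CAS ⇒ ok; ctr=5 reg=4
step 11: T2 LOAD ⇒ load; ctr=5 reg=5
step 12: T2 CAS ⇒ ok; ctr=6 reg=5

A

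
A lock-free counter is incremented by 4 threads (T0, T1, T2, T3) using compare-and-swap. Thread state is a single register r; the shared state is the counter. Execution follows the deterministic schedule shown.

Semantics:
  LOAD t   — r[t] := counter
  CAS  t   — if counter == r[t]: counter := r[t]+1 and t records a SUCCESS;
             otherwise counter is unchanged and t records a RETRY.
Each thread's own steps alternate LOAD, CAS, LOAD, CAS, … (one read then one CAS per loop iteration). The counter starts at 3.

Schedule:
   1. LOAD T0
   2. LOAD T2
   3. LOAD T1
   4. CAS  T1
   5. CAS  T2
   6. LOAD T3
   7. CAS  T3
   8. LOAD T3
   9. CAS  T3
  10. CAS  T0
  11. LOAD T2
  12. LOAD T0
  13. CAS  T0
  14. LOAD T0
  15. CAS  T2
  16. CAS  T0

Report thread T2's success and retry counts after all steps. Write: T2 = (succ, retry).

T2 = (0, 2)

step 1: T0 LOAD ⇒ load; ctr=3 reg=3
step 2: T2 LOAD ⇒ load; ctr=3 reg=3
step 3: T1 LOAD ⇒ load; ctr=3 reg=3
step 4: T1 CAS ⇒ ok; ctr=4 reg=3
step 5: T2 CAS ⇒ retry; ctr=4 reg=3
step 6: T3 LOAD ⇒ load; ctr=4 reg=4
step 7: T3 CAS ⇒ ok; ctr=5 reg=4
step 8: T3 LOAD ⇒ load; ctr=5 reg=5
step 9: T3 CAS ⇒ ok; ctr=6 reg=5
step 10: T0 CAS ⇒ retry; ctr=6 reg=3
step 11: T2 LOAD ⇒ load; ctr=6 reg=6
step 12: T0 LOAD ⇒ load; ctr=6 reg=6
step 13: T0 CAS ⇒ ok; ctr=7 reg=6
step 14: T0 LOAD ⇒ load; ctr=7 reg=7
step 15: T2 CAS ⇒ retry; ctr=7 reg=6
step 16: T0 CAS ⇒ ok; ctr=8 reg=7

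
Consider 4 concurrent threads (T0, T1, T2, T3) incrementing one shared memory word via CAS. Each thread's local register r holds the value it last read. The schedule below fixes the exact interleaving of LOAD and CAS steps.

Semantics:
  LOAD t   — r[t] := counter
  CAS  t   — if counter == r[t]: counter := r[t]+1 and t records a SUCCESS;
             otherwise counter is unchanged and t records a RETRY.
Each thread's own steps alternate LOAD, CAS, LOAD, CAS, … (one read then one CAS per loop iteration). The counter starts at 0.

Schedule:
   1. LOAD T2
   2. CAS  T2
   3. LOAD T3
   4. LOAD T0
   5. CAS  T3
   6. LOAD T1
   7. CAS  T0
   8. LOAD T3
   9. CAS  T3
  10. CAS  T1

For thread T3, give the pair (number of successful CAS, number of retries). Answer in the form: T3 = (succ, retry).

[1] T2.load  rd  (counter 0, T2.r 0)
[2] T2.cas  hit  (counter 1, T2.r 0)
[3] T3.load  rd  (counter 1, T3.r 1)
[4] T0.load  rd  (counter 1, T0.r 1)
[5] T3.cas  hit  (counter 2, T3.r 1)
[6] T1.load  rd  (counter 2, T1.r 2)
[7] T0.cas  miss  (counter 2, T0.r 1)
[8] T3.load  rd  (counter 2, T3.r 2)
[9] T3.cas  hit  (counter 3, T3.r 2)
[10] T1.cas  miss  (counter 3, T1.r 2)

T3 = (2, 0)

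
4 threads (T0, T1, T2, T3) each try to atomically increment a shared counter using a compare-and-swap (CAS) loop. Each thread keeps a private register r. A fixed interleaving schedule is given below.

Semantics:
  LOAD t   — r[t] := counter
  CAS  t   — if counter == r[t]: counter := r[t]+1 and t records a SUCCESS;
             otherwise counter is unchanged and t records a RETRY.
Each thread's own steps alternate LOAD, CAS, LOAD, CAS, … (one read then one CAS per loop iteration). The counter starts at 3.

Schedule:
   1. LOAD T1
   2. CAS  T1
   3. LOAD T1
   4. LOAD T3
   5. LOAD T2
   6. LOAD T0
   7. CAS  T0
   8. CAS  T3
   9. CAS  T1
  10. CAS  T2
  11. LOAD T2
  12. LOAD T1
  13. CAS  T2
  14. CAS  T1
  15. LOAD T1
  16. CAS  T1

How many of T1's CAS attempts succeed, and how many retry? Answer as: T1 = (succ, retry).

T1 = (2, 2)

   1) LOAD T1:  M=3  r_T1=3
   2) CAS  T1:  M=4  r_T1=3 ✓
   3) LOAD T1:  M=4  r_T1=4
   4) LOAD T3:  M=4  r_T3=4
   5) LOAD T2:  M=4  r_T2=4
   6) LOAD T0:  M=4  r_T0=4
   7) CAS  T0:  M=5  r_T0=4 ✓
   8) CAS  T3:  M=5  r_T3=4 ✗
   9) CAS  T1:  M=5  r_T1=4 ✗
  10) CAS  T2:  M=5  r_T2=4 ✗
  11) LOAD T2:  M=5  r_T2=5
  12) LOAD T1:  M=5  r_T1=5
  13) CAS  T2:  M=6  r_T2=5 ✓
  14) CAS  T1:  M=6  r_T1=5 ✗
  15) LOAD T1:  M=6  r_T1=6
  16) CAS  T1:  M=7  r_T1=6 ✓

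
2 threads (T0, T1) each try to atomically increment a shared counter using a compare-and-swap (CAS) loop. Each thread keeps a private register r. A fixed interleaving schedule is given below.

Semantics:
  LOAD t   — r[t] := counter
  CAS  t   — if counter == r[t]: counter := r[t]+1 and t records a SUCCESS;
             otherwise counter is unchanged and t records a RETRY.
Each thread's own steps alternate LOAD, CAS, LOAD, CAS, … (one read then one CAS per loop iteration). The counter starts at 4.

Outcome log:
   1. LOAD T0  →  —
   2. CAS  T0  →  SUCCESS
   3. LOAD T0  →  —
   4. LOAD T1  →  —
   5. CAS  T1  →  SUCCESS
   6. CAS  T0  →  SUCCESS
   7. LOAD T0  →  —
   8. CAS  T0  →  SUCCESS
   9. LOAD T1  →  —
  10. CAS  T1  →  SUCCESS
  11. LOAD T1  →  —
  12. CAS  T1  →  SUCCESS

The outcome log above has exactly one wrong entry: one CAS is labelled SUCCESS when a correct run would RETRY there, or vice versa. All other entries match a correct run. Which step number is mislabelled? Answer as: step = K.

step = 6

Reference trace:
   1) LOAD T0:  M=4  r_T0=4
   2) CAS  T0:  M=5  r_T0=4 ✓
   3) LOAD T0:  M=5  r_T0=5
   4) LOAD T1:  M=5  r_T1=5
   5) CAS  T1:  M=6  r_T1=5 ✓
   6) CAS  T0:  M=6  r_T0=5 ✗
   7) LOAD T0:  M=6  r_T0=6
   8) CAS  T0:  M=7  r_T0=6 ✓
   9) LOAD T1:  M=7  r_T1=7
  10) CAS  T1:  M=8  r_T1=7 ✓
  11) LOAD T1:  M=8  r_T1=8
  12) CAS  T1:  M=9  r_T1=8 ✓
Flip is step 6.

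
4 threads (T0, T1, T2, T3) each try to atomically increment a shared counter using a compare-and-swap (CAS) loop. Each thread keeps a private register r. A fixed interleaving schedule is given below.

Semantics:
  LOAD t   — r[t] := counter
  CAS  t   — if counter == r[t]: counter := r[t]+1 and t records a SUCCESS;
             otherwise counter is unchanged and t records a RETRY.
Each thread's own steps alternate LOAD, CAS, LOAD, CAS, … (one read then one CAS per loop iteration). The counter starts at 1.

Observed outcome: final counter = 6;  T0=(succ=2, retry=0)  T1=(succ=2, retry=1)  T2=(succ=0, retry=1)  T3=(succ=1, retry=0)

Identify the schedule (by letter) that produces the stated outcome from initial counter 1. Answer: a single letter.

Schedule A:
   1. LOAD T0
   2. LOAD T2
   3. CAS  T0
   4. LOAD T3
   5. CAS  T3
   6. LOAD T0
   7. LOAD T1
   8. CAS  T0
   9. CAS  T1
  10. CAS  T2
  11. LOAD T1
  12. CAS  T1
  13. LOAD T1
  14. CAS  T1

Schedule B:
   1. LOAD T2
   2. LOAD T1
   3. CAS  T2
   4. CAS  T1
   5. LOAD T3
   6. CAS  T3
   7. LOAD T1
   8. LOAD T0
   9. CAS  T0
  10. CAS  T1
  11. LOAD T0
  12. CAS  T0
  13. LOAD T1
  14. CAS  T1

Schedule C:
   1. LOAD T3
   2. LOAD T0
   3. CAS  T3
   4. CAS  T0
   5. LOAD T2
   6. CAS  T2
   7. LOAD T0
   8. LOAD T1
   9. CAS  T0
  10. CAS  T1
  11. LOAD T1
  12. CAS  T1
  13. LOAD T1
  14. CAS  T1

A

Tracing schedule A:
   1) LOAD T0:  M=1  r_T0=1
   2) LOAD T2:  M=1  r_T2=1
   3) CAS  T0:  M=2  r_T0=1 ✓
   4) LOAD T3:  M=2  r_T3=2
   5) CAS  T3:  M=3  r_T3=2 ✓
   6) LOAD T0:  M=3  r_T0=3
   7) LOAD T1:  M=3  r_T1=3
   8) CAS  T0:  M=4  r_T0=3 ✓
   9) CAS  T1:  M=4  r_T1=3 ✗
  10) CAS  T2:  M=4  r_T2=1 ✗
  11) LOAD T1:  M=4  r_T1=4
  12) CAS  T1:  M=5  r_T1=4 ✓
  13) LOAD T1:  M=5  r_T1=5
  14) CAS  T1:  M=6  r_T1=5 ✓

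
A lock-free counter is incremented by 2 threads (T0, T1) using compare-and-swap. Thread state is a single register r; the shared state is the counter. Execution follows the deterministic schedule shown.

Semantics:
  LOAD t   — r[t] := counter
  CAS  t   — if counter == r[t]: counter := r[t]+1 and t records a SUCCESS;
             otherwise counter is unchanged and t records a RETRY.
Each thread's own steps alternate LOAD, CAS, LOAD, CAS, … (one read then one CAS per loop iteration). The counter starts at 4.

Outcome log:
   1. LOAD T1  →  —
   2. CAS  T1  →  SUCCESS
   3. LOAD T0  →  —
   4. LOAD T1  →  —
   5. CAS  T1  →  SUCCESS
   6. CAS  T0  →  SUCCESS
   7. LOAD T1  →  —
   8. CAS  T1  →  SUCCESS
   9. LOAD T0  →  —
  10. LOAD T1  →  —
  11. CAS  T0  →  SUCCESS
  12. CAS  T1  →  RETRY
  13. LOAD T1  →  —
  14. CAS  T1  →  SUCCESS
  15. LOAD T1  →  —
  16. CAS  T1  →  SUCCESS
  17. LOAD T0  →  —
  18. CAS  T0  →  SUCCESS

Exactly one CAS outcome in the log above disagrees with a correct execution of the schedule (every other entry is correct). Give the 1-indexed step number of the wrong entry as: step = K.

step = 6

Reference trace:
[1] T1.load  rd  (counter 4, T1.r 4)
[2] T1.cas  hit  (counter 5, T1.r 4)
[3] T0.load  rd  (counter 5, T0.r 5)
[4] T1.load  rd  (counter 5, T1.r 5)
[5] T1.cas  hit  (counter 6, T1.r 5)
[6] T0.cas  miss  (counter 6, T0.r 5)
[7] T1.load  rd  (counter 6, T1.r 6)
[8] T1.cas  hit  (counter 7, T1.r 6)
[9] T0.load  rd  (counter 7, T0.r 7)
[10] T1.load  rd  (counter 7, T1.r 7)
[11] T0.cas  hit  (counter 8, T0.r 7)
[12] T1.cas  miss  (counter 8, T1.r 7)
[13] T1.load  rd  (counter 8, T1.r 8)
[14] T1.cas  hit  (counter 9, T1.r 8)
[15] T1.load  rd  (counter 9, T1.r 9)
[16] T1.cas  hit  (counter 10, T1.r 9)
[17] T0.load  rd  (counter 10, T0.r 10)
[18] T0.cas  hit  (counter 11, T0.r 10)
Mismatch at 6.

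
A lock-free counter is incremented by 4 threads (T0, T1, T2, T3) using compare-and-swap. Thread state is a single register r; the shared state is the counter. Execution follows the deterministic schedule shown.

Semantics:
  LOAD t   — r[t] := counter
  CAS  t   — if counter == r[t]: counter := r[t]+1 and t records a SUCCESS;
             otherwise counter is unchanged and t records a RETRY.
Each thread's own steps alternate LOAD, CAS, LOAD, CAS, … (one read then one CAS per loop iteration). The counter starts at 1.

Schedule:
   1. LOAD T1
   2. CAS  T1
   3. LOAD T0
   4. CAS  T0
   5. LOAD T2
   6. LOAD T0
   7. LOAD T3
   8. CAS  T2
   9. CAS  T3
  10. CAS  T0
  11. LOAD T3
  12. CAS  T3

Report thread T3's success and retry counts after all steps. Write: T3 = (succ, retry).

step 1: T1 LOAD ⇒ load; ctr=1 reg=1
step 2: T1 CAS ⇒ ok; ctr=2 reg=1
step 3: T0 LOAD ⇒ load; ctr=2 reg=2
step 4: T0 CAS ⇒ ok; ctr=3 reg=2
step 5: T2 LOAD ⇒ load; ctr=3 reg=3
step 6: T0 LOAD ⇒ load; ctr=3 reg=3
step 7: T3 LOAD ⇒ load; ctr=3 reg=3
step 8: T2 CAS ⇒ ok; ctr=4 reg=3
step 9: T3 CAS ⇒ retry; ctr=4 reg=3
step 10: T0 CAS ⇒ retry; ctr=4 reg=3
step 11: T3 LOAD ⇒ load; ctr=4 reg=4
step 12: T3 CAS ⇒ ok; ctr=5 reg=4

T3 = (1, 1)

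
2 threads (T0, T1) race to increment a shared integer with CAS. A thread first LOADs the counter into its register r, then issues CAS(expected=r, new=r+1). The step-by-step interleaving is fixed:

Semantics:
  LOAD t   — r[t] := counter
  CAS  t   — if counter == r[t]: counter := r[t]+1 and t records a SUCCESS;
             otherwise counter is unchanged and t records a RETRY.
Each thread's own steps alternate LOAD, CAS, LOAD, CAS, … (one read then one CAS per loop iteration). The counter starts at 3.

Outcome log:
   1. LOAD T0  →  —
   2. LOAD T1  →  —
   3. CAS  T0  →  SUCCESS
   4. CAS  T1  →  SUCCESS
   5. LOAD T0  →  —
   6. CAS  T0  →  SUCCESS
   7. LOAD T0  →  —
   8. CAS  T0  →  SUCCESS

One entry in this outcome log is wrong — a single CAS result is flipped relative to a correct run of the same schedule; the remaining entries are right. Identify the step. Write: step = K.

Reference trace:
1. LOAD T0 → mem=3 r[T0]=3 [LOAD]
2. LOAD T1 → mem=3 r[T1]=3 [LOAD]
3. CAS T0 → mem=4 r[T0]=3 [OK]
4. CAS T1 → mem=4 r[T1]=3 [RETRY]
5. LOAD T0 → mem=4 r[T0]=4 [LOAD]
6. CAS T0 → mem=5 r[T0]=4 [OK]
7. LOAD T0 → mem=5 r[T0]=5 [LOAD]
8. CAS T0 → mem=6 r[T0]=5 [OK]
Log disagrees first at step 4.

step = 4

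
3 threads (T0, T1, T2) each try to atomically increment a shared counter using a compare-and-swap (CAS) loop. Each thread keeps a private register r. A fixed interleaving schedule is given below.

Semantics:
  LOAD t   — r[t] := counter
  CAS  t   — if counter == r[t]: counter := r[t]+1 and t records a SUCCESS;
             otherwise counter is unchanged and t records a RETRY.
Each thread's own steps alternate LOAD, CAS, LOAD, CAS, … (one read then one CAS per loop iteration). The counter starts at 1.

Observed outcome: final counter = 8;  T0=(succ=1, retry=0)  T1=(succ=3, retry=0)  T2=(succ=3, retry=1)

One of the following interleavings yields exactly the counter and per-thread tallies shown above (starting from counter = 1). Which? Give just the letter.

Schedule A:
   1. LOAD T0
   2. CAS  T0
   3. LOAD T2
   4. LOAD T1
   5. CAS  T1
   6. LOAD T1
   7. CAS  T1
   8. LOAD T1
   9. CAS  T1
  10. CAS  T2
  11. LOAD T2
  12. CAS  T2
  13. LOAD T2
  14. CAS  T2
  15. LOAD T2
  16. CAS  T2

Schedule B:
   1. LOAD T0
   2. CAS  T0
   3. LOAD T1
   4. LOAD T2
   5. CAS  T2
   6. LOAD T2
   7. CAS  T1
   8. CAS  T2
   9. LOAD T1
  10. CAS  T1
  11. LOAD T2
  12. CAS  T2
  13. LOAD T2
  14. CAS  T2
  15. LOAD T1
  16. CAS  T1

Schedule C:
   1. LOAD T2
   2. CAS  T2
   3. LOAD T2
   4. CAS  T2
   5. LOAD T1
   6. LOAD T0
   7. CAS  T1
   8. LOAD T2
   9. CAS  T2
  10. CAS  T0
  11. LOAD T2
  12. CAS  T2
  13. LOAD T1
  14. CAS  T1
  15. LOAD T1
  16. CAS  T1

Run A:
1. LOAD T0 → mem=1 r[T0]=1 [LOAD]
2. CAS T0 → mem=2 r[T0]=1 [OK]
3. LOAD T2 → mem=2 r[T2]=2 [LOAD]
4. LOAD T1 → mem=2 r[T1]=2 [LOAD]
5. CAS T1 → mem=3 r[T1]=2 [OK]
6. LOAD T1 → mem=3 r[T1]=3 [LOAD]
7. CAS T1 → mem=4 r[T1]=3 [OK]
8. LOAD T1 → mem=4 r[T1]=4 [LOAD]
9. CAS T1 → mem=5 r[T1]=4 [OK]
10. CAS T2 → mem=5 r[T2]=2 [RETRY]
11. LOAD T2 → mem=5 r[T2]=5 [LOAD]
12. CAS T2 → mem=6 r[T2]=5 [OK]
13. LOAD T2 → mem=6 r[T2]=6 [LOAD]
14. CAS T2 → mem=7 r[T2]=6 [OK]
15. LOAD T2 → mem=7 r[T2]=7 [LOAD]
16. CAS T2 → mem=8 r[T2]=7 [OK]

A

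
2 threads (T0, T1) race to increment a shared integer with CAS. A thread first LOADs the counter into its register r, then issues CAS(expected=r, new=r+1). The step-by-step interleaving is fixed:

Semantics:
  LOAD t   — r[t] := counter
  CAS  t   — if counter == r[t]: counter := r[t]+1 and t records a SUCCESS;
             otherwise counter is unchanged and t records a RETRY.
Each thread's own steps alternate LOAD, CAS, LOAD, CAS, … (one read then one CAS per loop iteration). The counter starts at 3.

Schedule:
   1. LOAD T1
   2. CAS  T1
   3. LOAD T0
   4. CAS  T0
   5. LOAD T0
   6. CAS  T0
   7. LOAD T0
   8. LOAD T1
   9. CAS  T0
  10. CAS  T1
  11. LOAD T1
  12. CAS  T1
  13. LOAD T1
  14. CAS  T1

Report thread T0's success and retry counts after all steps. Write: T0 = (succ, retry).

T1 LOAD — after: cnt=3, r=3 — load
T1 CAS — after: cnt=4, r=3 — ok
T0 LOAD — after: cnt=4, r=4 — load
T0 CAS — after: cnt=5, r=4 — ok
T0 LOAD — after: cnt=5, r=5 — load
T0 CAS — after: cnt=6, r=5 — ok
T0 LOAD — after: cnt=6, r=6 — load
T1 LOAD — after: cnt=6, r=6 — load
T0 CAS — after: cnt=7, r=6 — ok
T1 CAS — after: cnt=7, r=6 — retry
T1 LOAD — after: cnt=7, r=7 — load
T1 CAS — after: cnt=8, r=7 — ok
T1 LOAD — after: cnt=8, r=8 — load
T1 CAS — after: cnt=9, r=8 — ok

T0 = (3, 0)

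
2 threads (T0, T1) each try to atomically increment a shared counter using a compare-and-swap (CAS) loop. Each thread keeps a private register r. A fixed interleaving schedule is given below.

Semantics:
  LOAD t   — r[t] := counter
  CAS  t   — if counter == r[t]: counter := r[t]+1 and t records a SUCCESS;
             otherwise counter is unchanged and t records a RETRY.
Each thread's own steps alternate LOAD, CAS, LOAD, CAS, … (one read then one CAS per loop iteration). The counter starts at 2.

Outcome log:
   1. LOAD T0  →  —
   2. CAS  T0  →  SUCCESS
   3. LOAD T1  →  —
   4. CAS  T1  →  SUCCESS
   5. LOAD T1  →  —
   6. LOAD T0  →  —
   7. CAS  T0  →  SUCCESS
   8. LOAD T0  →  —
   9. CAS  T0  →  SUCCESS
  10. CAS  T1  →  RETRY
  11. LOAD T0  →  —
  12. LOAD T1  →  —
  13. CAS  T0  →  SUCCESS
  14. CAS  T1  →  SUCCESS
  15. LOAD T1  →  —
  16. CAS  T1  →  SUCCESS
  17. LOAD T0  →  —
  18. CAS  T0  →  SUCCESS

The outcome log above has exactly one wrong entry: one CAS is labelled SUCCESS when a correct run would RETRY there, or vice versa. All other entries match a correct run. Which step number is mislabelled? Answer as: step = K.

Reference trace:
T0 LOAD — after: cnt=2, r=2 — load
T0 CAS — after: cnt=3, r=2 — ok
T1 LOAD — after: cnt=3, r=3 — load
T1 CAS — after: cnt=4, r=3 — ok
T1 LOAD — after: cnt=4, r=4 — load
T0 LOAD — after: cnt=4, r=4 — load
T0 CAS — after: cnt=5, r=4 — ok
T0 LOAD — after: cnt=5, r=5 — load
T0 CAS — after: cnt=6, r=5 — ok
T1 CAS — after: cnt=6, r=4 — retry
T0 LOAD — after: cnt=6, r=6 — load
T1 LOAD — after: cnt=6, r=6 — load
T0 CAS — after: cnt=7, r=6 — ok
T1 CAS — after: cnt=7, r=6 — retry
T1 LOAD — after: cnt=7, r=7 — load
T1 CAS — after: cnt=8, r=7 — ok
T0 LOAD — after: cnt=8, r=8 — load
T0 CAS — after: cnt=9, r=8 — ok
Flip is step 14.

step = 14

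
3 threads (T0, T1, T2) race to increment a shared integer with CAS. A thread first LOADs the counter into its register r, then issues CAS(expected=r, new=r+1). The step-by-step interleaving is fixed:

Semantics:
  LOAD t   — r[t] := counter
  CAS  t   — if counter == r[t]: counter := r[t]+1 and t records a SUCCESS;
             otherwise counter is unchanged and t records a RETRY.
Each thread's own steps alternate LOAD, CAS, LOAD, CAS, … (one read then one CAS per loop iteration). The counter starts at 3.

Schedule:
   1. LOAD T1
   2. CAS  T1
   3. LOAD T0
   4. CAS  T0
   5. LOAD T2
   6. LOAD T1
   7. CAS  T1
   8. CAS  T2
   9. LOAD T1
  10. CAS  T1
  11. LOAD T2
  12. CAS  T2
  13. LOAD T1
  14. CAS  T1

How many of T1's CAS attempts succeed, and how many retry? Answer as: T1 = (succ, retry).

[1] T1.load  rd  (counter 3, T1.r 3)
[2] T1.cas  hit  (counter 4, T1.r 3)
[3] T0.load  rd  (counter 4, T0.r 4)
[4] T0.cas  hit  (counter 5, T0.r 4)
[5] T2.load  rd  (counter 5, T2.r 5)
[6] T1.load  rd  (counter 5, T1.r 5)
[7] T1.cas  hit  (counter 6, T1.r 5)
[8] T2.cas  miss  (counter 6, T2.r 5)
[9] T1.load  rd  (counter 6, T1.r 6)
[10] T1.cas  hit  (counter 7, T1.r 6)
[11] T2.load  rd  (counter 7, T2.r 7)
[12] T2.cas  hit  (counter 8, T2.r 7)
[13] T1.load  rd  (counter 8, T1.r 8)
[14] T1.cas  hit  (counter 9, T1.r 8)

T1 = (4, 0)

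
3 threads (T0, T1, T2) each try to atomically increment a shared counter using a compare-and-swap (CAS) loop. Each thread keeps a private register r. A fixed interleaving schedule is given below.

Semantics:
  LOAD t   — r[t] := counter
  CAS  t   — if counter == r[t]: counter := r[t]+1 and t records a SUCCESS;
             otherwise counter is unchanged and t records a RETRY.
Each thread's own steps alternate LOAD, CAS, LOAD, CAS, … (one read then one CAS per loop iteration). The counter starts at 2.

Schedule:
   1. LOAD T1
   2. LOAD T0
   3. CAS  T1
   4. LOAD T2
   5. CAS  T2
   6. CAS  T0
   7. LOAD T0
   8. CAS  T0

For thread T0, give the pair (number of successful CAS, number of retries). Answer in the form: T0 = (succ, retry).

T1 LOAD — after: cnt=2, r=2 — load
T0 LOAD — after: cnt=2, r=2 — load
T1 CAS — after: cnt=3, r=2 — ok
T2 LOAD — after: cnt=3, r=3 — load
T2 CAS — after: cnt=4, r=3 — ok
T0 CAS — after: cnt=4, r=2 — retry
T0 LOAD — after: cnt=4, r=4 — load
T0 CAS — after: cnt=5, r=4 — ok

T0 = (1, 1)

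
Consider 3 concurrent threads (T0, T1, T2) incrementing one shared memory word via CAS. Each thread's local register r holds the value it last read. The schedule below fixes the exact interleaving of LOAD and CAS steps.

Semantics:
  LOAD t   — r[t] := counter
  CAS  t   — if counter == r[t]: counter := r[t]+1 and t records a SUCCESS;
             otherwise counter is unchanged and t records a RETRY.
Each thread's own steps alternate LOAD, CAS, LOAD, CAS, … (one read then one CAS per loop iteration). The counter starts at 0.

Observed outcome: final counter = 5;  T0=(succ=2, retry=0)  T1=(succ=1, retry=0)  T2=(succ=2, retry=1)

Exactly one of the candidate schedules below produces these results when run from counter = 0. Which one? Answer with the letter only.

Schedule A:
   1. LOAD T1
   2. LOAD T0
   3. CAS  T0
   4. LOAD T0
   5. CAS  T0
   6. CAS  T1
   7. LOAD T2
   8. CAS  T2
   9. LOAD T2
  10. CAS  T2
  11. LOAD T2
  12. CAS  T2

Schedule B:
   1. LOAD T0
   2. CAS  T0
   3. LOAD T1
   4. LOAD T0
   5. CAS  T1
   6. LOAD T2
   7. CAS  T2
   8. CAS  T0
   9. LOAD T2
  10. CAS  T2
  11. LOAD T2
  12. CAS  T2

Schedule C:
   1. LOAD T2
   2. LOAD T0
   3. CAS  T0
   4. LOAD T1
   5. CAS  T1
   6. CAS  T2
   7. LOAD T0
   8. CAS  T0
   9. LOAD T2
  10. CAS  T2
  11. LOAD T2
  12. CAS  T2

Simulating candidate C:
step 1: T2 LOAD ⇒ load; ctr=0 reg=0
step 2: T0 LOAD ⇒ load; ctr=0 reg=0
step 3: T0 CAS ⇒ ok; ctr=1 reg=0
step 4: T1 LOAD ⇒ load; ctr=1 reg=1
step 5: T1 CAS ⇒ ok; ctr=2 reg=1
step 6: T2 CAS ⇒ retry; ctr=2 reg=0
step 7: T0 LOAD ⇒ load; ctr=2 reg=2
step 8: T0 CAS ⇒ ok; ctr=3 reg=2
step 9: T2 LOAD ⇒ load; ctr=3 reg=3
step 10: T2 CAS ⇒ ok; ctr=4 reg=3
step 11: T2 LOAD ⇒ load; ctr=4 reg=4
step 12: T2 CAS ⇒ ok; ctr=5 reg=4

C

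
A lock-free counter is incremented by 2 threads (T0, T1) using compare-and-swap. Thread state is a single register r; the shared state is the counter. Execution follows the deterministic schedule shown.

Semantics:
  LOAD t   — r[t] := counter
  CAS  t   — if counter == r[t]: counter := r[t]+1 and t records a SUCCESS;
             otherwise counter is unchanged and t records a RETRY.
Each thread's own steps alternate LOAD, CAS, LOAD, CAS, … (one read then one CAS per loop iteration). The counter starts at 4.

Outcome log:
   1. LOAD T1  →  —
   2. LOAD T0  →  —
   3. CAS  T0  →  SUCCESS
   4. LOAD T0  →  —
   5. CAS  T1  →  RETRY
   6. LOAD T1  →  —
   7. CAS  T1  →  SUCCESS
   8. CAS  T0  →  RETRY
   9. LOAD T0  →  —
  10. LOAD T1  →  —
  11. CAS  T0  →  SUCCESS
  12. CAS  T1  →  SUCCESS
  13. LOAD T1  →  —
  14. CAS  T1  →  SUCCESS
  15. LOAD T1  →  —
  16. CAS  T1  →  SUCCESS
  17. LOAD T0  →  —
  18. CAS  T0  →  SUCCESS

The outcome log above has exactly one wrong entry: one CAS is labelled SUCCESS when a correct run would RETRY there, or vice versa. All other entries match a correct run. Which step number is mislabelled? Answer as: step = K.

step = 12

Correct run:
   1) LOAD T1:  M=4  r_T1=4
   2) LOAD T0:  M=4  r_T0=4
   3) CAS  T0:  M=5  r_T0=4 ✓
   4) LOAD T0:  M=5  r_T0=5
   5) CAS  T1:  M=5  r_T1=4 ✗
   6) LOAD T1:  M=5  r_T1=5
   7) CAS  T1:  M=6  r_T1=5 ✓
   8) CAS  T0:  M=6  r_T0=5 ✗
   9) LOAD T0:  M=6  r_T0=6
  10) LOAD T1:  M=6  r_T1=6
  11) CAS  T0:  M=7  r_T0=6 ✓
  12) CAS  T1:  M=7  r_T1=6 ✗
  13) LOAD T1:  M=7  r_T1=7
  14) CAS  T1:  M=8  r_T1=7 ✓
  15) LOAD T1:  M=8  r_T1=8
  16) CAS  T1:  M=9  r_T1=8 ✓
  17) LOAD T0:  M=9  r_T0=9
  18) CAS  T0:  M=10  r_T0=9 ✓
Flip is step 12.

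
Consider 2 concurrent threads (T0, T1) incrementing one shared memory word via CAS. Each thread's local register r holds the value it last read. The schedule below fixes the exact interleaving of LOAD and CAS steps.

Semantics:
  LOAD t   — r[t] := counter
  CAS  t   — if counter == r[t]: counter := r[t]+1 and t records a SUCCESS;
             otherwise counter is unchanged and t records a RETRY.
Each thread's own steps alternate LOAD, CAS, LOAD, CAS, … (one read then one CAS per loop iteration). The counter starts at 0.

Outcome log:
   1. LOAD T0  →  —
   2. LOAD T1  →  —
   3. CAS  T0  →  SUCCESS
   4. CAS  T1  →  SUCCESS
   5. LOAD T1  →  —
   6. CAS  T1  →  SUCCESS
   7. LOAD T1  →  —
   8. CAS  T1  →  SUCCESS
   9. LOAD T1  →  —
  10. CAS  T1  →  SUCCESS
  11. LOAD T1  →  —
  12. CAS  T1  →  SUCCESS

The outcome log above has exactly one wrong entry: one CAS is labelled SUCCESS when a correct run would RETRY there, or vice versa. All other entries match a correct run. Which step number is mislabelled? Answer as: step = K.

Correct run:
   1) LOAD T0:  M=0  r_T0=0
   2) LOAD T1:  M=0  r_T1=0
   3) CAS  T0:  M=1  r_T0=0 ✓
   4) CAS  T1:  M=1  r_T1=0 ✗
   5) LOAD T1:  M=1  r_T1=1
   6) CAS  T1:  M=2  r_T1=1 ✓
   7) LOAD T1:  M=2  r_T1=2
   8) CAS  T1:  M=3  r_T1=2 ✓
   9) LOAD T1:  M=3  r_T1=3
  10) CAS  T1:  M=4  r_T1=3 ✓
  11) LOAD T1:  M=4  r_T1=4
  12) CAS  T1:  M=5  r_T1=4 ✓
Mismatch at 4.

step = 4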